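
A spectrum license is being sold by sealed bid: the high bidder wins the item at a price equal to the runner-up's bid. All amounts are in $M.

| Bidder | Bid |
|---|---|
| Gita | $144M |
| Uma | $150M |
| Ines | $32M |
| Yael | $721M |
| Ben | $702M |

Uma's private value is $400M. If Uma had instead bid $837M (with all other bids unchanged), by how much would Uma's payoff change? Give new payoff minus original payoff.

−$321M

The highest bid among the other bidders is $721M; Uma's bid doesn't change that.
Original bid $150M: Uma is not highest (top rival bid is $721M); payoff $0M.
Alternative bid $837M: Uma is highest, pays the top rival bid $721M; payoff $400M − $721M = −$321M.
Change in payoff = −$321M − ($0M) = −$321M.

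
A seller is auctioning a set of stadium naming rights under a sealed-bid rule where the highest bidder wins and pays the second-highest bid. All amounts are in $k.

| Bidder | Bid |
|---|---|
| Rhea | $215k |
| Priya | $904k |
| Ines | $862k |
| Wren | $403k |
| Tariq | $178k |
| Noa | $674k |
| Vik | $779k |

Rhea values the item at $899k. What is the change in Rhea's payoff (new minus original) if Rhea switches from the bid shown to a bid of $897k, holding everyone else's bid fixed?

The highest bid among the other bidders is $904k; Rhea's bid doesn't change that.
Original bid $215k: Rhea is not highest (top rival bid is $904k); payoff $0k.
Alternative bid $897k: Rhea is not highest (top rival bid is $904k); payoff $0k.
Change in payoff = $0k − ($0k) = $0k.

$0k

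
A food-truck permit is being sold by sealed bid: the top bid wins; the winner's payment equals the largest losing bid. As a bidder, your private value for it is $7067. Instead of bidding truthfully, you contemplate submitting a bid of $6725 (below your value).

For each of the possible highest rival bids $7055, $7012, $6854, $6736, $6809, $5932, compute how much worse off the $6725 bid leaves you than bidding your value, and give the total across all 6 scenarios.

The deviation costs you only when the competing bid falls strictly between $6725 and $7067; elsewhere both bids give the same outcome.
$7055: truthful payoff $12, deviation payoff $0 → loss $12.
$7012: truthful payoff $55, deviation payoff $0 → loss $55.
$6854: truthful payoff $213, deviation payoff $0 → loss $213.
$6736: truthful payoff $331, deviation payoff $0 → loss $331.
$6809: truthful payoff $258, deviation payoff $0 → loss $258.
$5932: outcomes coincide → loss $0.
Total loss = $12 + $55 + $213 + $331 + $258 = $869.
Truthful bidding weakly dominates here: raising your bid can only win items priced above your value, and lowering it can only forfeit items priced below.

$869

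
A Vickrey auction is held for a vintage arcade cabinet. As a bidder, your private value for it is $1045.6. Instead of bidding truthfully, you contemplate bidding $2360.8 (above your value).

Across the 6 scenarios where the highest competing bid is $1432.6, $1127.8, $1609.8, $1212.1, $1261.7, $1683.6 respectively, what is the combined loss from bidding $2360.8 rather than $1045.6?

$2054

The deviation costs you only when the competing bid falls strictly between $1045.6 and $2360.8; elsewhere both bids give the same outcome.
$1432.6: truthful payoff $0, deviation payoff −$387 → loss $387.
$1127.8: truthful payoff $0, deviation payoff −$82.2 → loss $82.2.
$1609.8: truthful payoff $0, deviation payoff −$564.2 → loss $564.2.
$1212.1: truthful payoff $0, deviation payoff −$166.5 → loss $166.5.
$1261.7: truthful payoff $0, deviation payoff −$216.1 → loss $216.1.
$1683.6: truthful payoff $0, deviation payoff −$638 → loss $638.
Total loss = $387 + $82.2 + $564.2 + $166.5 + $216.1 + $638 = $2054.
Because the price is fixed by the runner-up's bid, deviating from your value can only change a good outcome into a bad one — never the reverse.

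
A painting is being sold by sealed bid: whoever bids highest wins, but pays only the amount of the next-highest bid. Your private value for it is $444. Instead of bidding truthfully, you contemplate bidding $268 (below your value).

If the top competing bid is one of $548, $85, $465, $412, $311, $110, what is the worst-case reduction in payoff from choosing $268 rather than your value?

$133

$548: same outcome either way → loss $0.
$85: same outcome either way → loss $0.
$465: same outcome either way → loss $0.
$412: truthful gives $32, deviation gives $0 → loss $32.
$311: truthful gives $133, deviation gives $0 → loss $133.
$110: same outcome either way → loss $0.
Maximum loss: $133.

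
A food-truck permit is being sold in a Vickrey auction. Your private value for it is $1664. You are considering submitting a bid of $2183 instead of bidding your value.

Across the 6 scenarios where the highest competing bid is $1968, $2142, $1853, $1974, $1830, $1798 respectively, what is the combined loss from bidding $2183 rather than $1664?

The deviation costs you only when the competing bid falls strictly between $1664 and $2183; elsewhere both bids give the same outcome.
$1968: truthful payoff $0, deviation payoff −$304 → loss $304.
$2142: truthful payoff $0, deviation payoff −$478 → loss $478.
$1853: truthful payoff $0, deviation payoff −$189 → loss $189.
$1974: truthful payoff $0, deviation payoff −$310 → loss $310.
$1830: truthful payoff $0, deviation payoff −$166 → loss $166.
$1798: truthful payoff $0, deviation payoff −$134 → loss $134.
Total loss = $304 + $478 + $189 + $310 + $166 + $134 = $1581.
In a second-price auction your bid sets only whether you win, not what you pay, so bidding your true value is weakly dominant.

$1581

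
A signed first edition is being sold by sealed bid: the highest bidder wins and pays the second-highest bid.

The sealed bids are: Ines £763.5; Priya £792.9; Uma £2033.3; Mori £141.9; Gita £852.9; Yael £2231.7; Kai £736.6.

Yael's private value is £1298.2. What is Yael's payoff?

Highest bid: Yael at £2231.7, so Yael wins.
Second-highest bid: Uma at £2033.3 — that is the price the winner pays.
Yael's payoff = value − price = £1298.2 − £2033.3 = −£735.1.

−£735.1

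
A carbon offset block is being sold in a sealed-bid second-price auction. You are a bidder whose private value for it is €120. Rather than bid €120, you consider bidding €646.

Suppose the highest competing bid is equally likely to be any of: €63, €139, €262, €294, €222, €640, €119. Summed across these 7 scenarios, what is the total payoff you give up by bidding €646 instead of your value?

€957

The deviation costs you only when the competing bid falls strictly between €120 and €646; elsewhere both bids give the same outcome.
€63: outcomes coincide → loss €0.
€139: truthful payoff €0, deviation payoff −€19 → loss €19.
€262: truthful payoff €0, deviation payoff −€142 → loss €142.
€294: truthful payoff €0, deviation payoff −€174 → loss €174.
€222: truthful payoff €0, deviation payoff −€102 → loss €102.
€640: truthful payoff €0, deviation payoff −€520 → loss €520.
€119: outcomes coincide → loss €0.
Total loss = €19 + €142 + €174 + €102 + €520 = €957.
Because the price is fixed by the runner-up's bid, deviating from your value can only change a good outcome into a bad one — never the reverse.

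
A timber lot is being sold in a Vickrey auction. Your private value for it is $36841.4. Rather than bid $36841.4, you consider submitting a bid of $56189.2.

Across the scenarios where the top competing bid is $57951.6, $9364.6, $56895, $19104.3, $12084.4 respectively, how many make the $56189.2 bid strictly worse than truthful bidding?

The deviation hurts exactly when the highest competing bid lies strictly between $36841.4 and $56189.2 — overbidding then wins at a price above your value.
$57951.6: above both → same outcome either way.
$9364.6: below both → same outcome either way.
$56895: above both → same outcome either way.
$19104.3: below both → same outcome either way.
$12084.4: below both → same outcome either way.
Count: 0.

0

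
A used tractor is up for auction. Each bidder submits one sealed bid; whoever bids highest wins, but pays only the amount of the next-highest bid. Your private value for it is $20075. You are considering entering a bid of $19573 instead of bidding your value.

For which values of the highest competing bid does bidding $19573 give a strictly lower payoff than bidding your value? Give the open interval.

If the competing bid is below $19573, both bids win at the same price — no difference.
If it is above $20075, both bids lose — no difference.
If it lies strictly between $19573 and $20075, bidding your value wins at a price below your value (positive payoff) while bidding $19573 loses (payoff 0).
So the deviation strictly hurts on the open interval ($19573, $20075).
Truthful bidding weakly dominates here: raising your bid can only win items priced above your value, and lowering it can only forfeit items priced below.

($19573, $20075)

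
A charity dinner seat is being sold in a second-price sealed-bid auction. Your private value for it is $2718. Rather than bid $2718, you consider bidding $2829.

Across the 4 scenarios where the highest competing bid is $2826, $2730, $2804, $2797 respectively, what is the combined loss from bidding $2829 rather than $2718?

The deviation costs you only when the competing bid falls strictly between $2718 and $2829; elsewhere both bids give the same outcome.
$2826: truthful payoff $0, deviation payoff −$108 → loss $108.
$2730: truthful payoff $0, deviation payoff −$12 → loss $12.
$2804: truthful payoff $0, deviation payoff −$86 → loss $86.
$2797: truthful payoff $0, deviation payoff −$79 → loss $79.
Total loss = $108 + $12 + $86 + $79 = $285.

$285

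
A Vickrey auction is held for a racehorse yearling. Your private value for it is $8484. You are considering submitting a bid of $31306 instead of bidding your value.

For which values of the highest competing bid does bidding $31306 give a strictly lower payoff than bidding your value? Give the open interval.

($8484, $31306)

If the competing bid is below $8484, both bids win at the same price — no difference.
If it is above $31306, both bids lose — no difference.
If it lies strictly between $8484 and $31306, bidding your value loses (payoff 0) while bidding $31306 wins at a price above your value (payoff negative).
So the deviation strictly hurts on the open interval ($8484, $31306).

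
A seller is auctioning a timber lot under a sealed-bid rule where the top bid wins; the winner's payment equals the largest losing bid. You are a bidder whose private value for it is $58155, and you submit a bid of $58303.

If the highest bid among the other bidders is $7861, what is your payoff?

$50294

Your bid $58303 exceeds the highest competing bid $7861, so you win.
In a second-price auction the winner pays the second-highest bid, $7861.
Payoff = value − price = $58155 − $7861 = $50294.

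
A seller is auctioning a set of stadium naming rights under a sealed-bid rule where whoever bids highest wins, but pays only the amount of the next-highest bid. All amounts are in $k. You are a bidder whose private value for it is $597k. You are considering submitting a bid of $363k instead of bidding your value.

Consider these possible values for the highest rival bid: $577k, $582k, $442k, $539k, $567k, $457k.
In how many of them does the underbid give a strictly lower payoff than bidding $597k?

The deviation hurts exactly when the highest competing bid lies strictly between $363k and $597k — underbidding then forfeits a profitable win.
$577k: inside the interval → strictly worse (loss $20k).
$582k: inside the interval → strictly worse (loss $15k).
$442k: inside the interval → strictly worse (loss $155k).
$539k: inside the interval → strictly worse (loss $58k).
$567k: inside the interval → strictly worse (loss $30k).
$457k: inside the interval → strictly worse (loss $140k).
Count: 6.

6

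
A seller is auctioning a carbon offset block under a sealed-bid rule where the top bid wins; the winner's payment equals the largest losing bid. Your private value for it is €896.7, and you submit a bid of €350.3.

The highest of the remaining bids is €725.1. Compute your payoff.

€0

Your bid €350.3 is below the highest competing bid €725.1, so you lose.
A losing bidder pays nothing and receives nothing: payoff = €0.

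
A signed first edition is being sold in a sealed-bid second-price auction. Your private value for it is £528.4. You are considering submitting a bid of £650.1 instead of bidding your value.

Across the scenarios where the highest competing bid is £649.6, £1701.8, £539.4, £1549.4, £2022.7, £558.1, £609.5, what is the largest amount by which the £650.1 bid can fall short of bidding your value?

£121.2

£649.6: truthful gives £0, deviation gives −£121.2 → loss £121.2.
£1701.8: same outcome either way → loss £0.
£539.4: truthful gives £0, deviation gives −£11 → loss £11.
£1549.4: same outcome either way → loss £0.
£2022.7: same outcome either way → loss £0.
£558.1: truthful gives £0, deviation gives −£29.7 → loss £29.7.
£609.5: truthful gives £0, deviation gives −£81.1 → loss £81.1.
Maximum loss: £121.2.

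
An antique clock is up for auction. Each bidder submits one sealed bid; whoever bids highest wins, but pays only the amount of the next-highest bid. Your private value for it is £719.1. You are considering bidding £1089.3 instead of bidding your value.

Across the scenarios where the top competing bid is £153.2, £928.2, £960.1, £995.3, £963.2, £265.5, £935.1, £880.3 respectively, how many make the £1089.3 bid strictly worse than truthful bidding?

6

The deviation hurts exactly when the highest competing bid lies strictly between £719.1 and £1089.3 — overbidding then wins at a price above your value.
£153.2: below both → same outcome either way.
£928.2: inside the interval → strictly worse (loss £209.1).
£960.1: inside the interval → strictly worse (loss £241).
£995.3: inside the interval → strictly worse (loss £276.2).
£963.2: inside the interval → strictly worse (loss £244.1).
£265.5: below both → same outcome either way.
£935.1: inside the interval → strictly worse (loss £216).
£880.3: inside the interval → strictly worse (loss £161.2).
Count: 6.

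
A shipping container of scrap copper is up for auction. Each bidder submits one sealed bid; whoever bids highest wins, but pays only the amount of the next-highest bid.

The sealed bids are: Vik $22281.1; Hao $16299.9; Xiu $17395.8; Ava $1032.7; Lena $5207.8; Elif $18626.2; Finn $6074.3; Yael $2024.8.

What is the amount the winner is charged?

$18626.2

Highest bid: Vik at $22281.1, so Vik wins.
Second-highest bid: Elif at $18626.2 — that is the price the winner pays.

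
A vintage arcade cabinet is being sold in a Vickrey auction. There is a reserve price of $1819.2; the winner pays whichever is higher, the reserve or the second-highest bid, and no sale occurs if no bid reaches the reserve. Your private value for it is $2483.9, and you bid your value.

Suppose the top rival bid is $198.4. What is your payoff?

Your bid $2483.9 is the highest and exceeds the reserve.
Price = max(second-highest bid, reserve) = max($198.4, $1819.2) = $1819.2.
Payoff = $2483.9 − $1819.2 = $664.7.

$664.7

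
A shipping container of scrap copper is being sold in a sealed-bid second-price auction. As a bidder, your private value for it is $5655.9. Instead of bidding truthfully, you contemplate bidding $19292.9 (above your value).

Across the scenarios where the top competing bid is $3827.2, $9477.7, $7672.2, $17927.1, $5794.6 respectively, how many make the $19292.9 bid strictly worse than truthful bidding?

4

The deviation hurts exactly when the highest competing bid lies strictly between $5655.9 and $19292.9 — overbidding then wins at a price above your value.
$3827.2: below both → same outcome either way.
$9477.7: inside the interval → strictly worse (loss $3821.8).
$7672.2: inside the interval → strictly worse (loss $2016.3).
$17927.1: inside the interval → strictly worse (loss $12271.2).
$5794.6: inside the interval → strictly worse (loss $138.7).
Count: 4.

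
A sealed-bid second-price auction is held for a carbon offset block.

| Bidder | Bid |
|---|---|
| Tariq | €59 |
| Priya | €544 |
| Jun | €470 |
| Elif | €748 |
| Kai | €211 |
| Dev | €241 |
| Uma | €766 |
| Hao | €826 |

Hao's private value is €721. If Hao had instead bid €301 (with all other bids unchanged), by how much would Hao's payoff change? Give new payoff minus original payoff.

The highest bid among the other bidders is €766; Hao's bid doesn't change that.
Original bid €826: Hao is highest, pays the top rival bid €766; payoff €721 − €766 = −€45.
Alternative bid €301: Hao is not highest (top rival bid is €766); payoff €0.
Change in payoff = €0 − (−€45) = €45.

€45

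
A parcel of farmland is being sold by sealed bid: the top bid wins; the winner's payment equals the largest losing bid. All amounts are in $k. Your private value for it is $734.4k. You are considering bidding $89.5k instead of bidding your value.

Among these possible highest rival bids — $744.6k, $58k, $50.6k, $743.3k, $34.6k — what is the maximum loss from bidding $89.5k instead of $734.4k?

$0k

$744.6k: same outcome either way → loss $0k.
$58k: same outcome either way → loss $0k.
$50.6k: same outcome either way → loss $0k.
$743.3k: same outcome either way → loss $0k.
$34.6k: same outcome either way → loss $0k.
Maximum loss: $0k.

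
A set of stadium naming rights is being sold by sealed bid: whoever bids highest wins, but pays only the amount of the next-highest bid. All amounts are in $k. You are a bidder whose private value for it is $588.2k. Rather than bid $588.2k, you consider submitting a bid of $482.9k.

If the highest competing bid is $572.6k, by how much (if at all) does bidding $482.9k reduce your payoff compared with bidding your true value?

$15.6k

Bidding your value $588.2k: you win (since $588.2k > $572.6k) and pay $572.6k. Payoff $15.6k.
Bidding $482.9k: you lose. Payoff $0k.
The competing bid $572.6k lies between your shaded bid and your value, so underbidding forfeits an item you could have won at a profitable price.
Loss from deviating = $15.6k − ($0k) = $15.6k.
In a second-price auction your bid sets only whether you win, not what you pay, so bidding your true value is weakly dominant.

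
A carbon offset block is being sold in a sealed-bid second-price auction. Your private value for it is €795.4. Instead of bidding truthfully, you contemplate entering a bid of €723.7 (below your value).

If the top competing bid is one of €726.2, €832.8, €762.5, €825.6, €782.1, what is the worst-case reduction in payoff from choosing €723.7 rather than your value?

€726.2: truthful gives €69.2, deviation gives €0 → loss €69.2.
€832.8: same outcome either way → loss €0.
€762.5: truthful gives €32.9, deviation gives €0 → loss €32.9.
€825.6: same outcome either way → loss €0.
€782.1: truthful gives €13.3, deviation gives €0 → loss €13.3.
Maximum loss: €69.2.

€69.2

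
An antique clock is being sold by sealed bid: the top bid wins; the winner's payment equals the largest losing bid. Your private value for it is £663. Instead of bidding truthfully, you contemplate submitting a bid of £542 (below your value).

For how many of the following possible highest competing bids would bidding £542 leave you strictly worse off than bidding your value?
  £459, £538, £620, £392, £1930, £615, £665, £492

The deviation hurts exactly when the highest competing bid lies strictly between £542 and £663 — underbidding then forfeits a profitable win.
£459: below both → same outcome either way.
£538: below both → same outcome either way.
£620: inside the interval → strictly worse (loss £43).
£392: below both → same outcome either way.
£1930: above both → same outcome either way.
£615: inside the interval → strictly worse (loss £48).
£665: above both → same outcome either way.
£492: below both → same outcome either way.
Count: 2.

2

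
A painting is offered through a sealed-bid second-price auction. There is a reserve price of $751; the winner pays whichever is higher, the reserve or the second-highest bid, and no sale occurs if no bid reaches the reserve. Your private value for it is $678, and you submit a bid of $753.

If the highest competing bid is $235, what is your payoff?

Your bid $753 is the highest and exceeds the reserve.
Price = max(second-highest bid, reserve) = max($235, $751) = $751.
Payoff = $678 − $751 = −$73.

−$73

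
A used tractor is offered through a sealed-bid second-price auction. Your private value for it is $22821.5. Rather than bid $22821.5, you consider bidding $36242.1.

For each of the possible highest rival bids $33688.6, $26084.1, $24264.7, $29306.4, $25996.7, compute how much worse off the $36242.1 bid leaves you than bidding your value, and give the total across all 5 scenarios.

$25233

The deviation costs you only when the competing bid falls strictly between $22821.5 and $36242.1; elsewhere both bids give the same outcome.
$33688.6: truthful payoff $0, deviation payoff −$10867.1 → loss $10867.1.
$26084.1: truthful payoff $0, deviation payoff −$3262.6 → loss $3262.6.
$24264.7: truthful payoff $0, deviation payoff −$1443.2 → loss $1443.2.
$29306.4: truthful payoff $0, deviation payoff −$6484.9 → loss $6484.9.
$25996.7: truthful payoff $0, deviation payoff −$3175.2 → loss $3175.2.
Total loss = $10867.1 + $3262.6 + $1443.2 + $6484.9 + $3175.2 = $25233.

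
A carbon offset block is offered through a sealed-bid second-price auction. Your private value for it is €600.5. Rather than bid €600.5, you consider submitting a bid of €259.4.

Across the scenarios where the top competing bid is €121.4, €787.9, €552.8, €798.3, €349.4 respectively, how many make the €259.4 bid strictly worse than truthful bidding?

2

The deviation hurts exactly when the highest competing bid lies strictly between €259.4 and €600.5 — underbidding then forfeits a profitable win.
€121.4: below both → same outcome either way.
€787.9: above both → same outcome either way.
€552.8: inside the interval → strictly worse (loss €47.7).
€798.3: above both → same outcome either way.
€349.4: inside the interval → strictly worse (loss €251.1).
Count: 2.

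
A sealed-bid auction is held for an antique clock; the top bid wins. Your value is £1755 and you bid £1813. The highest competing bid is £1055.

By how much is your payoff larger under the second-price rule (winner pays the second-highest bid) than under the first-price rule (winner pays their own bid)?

You have the highest bid, so you win under either rule.
Second-price: pay £1055 → payoff £700.
First-price: pay your own bid £1813 → payoff −£58.
Difference = £700 − (−£58) = £758.

£758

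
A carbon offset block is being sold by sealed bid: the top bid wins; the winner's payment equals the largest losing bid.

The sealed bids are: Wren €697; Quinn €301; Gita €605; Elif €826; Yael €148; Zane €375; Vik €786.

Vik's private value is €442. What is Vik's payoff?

Highest bid: Elif at €826, so Elif wins.
Second-highest bid: Vik at €786 — that is the price the winner pays.
Vik did not win, so Vik pays nothing and receives nothing: payoff €0.

€0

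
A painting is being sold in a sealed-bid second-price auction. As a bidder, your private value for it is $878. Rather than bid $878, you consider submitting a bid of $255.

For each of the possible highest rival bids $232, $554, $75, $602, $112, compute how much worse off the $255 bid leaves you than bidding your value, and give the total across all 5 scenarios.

The deviation costs you only when the competing bid falls strictly between $255 and $878; elsewhere both bids give the same outcome.
$232: outcomes coincide → loss $0.
$554: truthful payoff $324, deviation payoff $0 → loss $324.
$75: outcomes coincide → loss $0.
$602: truthful payoff $276, deviation payoff $0 → loss $276.
$112: outcomes coincide → loss $0.
Total loss = $324 + $276 = $600.

$600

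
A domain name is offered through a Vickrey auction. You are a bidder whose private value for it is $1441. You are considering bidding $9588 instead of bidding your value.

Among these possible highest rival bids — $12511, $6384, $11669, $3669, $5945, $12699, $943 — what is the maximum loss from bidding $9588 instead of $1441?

$4943

$12511: same outcome either way → loss $0.
$6384: truthful gives $0, deviation gives −$4943 → loss $4943.
$11669: same outcome either way → loss $0.
$3669: truthful gives $0, deviation gives −$2228 → loss $2228.
$5945: truthful gives $0, deviation gives −$4504 → loss $4504.
$12699: same outcome either way → loss $0.
$943: same outcome either way → loss $0.
Maximum loss: $4943.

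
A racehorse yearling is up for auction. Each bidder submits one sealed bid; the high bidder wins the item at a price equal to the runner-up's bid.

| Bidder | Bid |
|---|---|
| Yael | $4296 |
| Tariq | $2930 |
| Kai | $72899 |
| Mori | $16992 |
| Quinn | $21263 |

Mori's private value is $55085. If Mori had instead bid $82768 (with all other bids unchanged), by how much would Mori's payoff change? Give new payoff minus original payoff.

The highest bid among the other bidders is $72899; Mori's bid doesn't change that.
Original bid $16992: Mori is not highest (top rival bid is $72899); payoff $0.
Alternative bid $82768: Mori is highest, pays the top rival bid $72899; payoff $55085 − $72899 = −$17814.
Change in payoff = −$17814 − ($0) = −$17814.

−$17814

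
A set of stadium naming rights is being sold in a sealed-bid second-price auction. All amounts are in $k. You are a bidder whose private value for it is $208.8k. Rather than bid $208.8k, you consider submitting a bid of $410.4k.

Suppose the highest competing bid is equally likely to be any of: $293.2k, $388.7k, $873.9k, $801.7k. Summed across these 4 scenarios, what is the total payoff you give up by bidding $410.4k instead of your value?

$264.3k

The deviation costs you only when the competing bid falls strictly between $208.8k and $410.4k; elsewhere both bids give the same outcome.
$293.2k: truthful payoff $0k, deviation payoff −$84.4k → loss $84.4k.
$388.7k: truthful payoff $0k, deviation payoff −$179.9k → loss $179.9k.
$873.9k: outcomes coincide → loss $0k.
$801.7k: outcomes coincide → loss $0k.
Total loss = $84.4k + $179.9k = $264.3k.
Truthful bidding weakly dominates here: raising your bid can only win items priced above your value, and lowering it can only forfeit items priced below.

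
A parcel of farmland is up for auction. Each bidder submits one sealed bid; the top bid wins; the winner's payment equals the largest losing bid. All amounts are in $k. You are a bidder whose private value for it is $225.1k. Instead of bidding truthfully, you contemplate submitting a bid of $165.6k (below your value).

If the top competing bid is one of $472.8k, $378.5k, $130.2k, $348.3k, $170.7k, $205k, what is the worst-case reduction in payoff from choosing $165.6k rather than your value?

$54.4k

$472.8k: same outcome either way → loss $0k.
$378.5k: same outcome either way → loss $0k.
$130.2k: same outcome either way → loss $0k.
$348.3k: same outcome either way → loss $0k.
$170.7k: truthful gives $54.4k, deviation gives $0k → loss $54.4k.
$205k: truthful gives $20.1k, deviation gives $0k → loss $20.1k.
Maximum loss: $54.4k.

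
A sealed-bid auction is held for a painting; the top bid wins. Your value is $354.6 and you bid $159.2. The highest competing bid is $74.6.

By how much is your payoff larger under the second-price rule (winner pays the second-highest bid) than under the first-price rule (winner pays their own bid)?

You have the highest bid, so you win under either rule.
Second-price: pay $74.6 → payoff $280.
First-price: pay your own bid $159.2 → payoff $195.4.
Difference = $280 − ($195.4) = $84.6.

$84.6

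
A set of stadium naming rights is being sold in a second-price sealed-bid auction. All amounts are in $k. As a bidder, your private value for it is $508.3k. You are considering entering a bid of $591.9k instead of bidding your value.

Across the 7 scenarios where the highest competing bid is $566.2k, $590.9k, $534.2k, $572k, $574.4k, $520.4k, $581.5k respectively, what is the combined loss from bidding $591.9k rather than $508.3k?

The deviation costs you only when the competing bid falls strictly between $508.3k and $591.9k; elsewhere both bids give the same outcome.
$566.2k: truthful payoff $0k, deviation payoff −$57.9k → loss $57.9k.
$590.9k: truthful payoff $0k, deviation payoff −$82.6k → loss $82.6k.
$534.2k: truthful payoff $0k, deviation payoff −$25.9k → loss $25.9k.
$572k: truthful payoff $0k, deviation payoff −$63.7k → loss $63.7k.
$574.4k: truthful payoff $0k, deviation payoff −$66.1k → loss $66.1k.
$520.4k: truthful payoff $0k, deviation payoff −$12.1k → loss $12.1k.
$581.5k: truthful payoff $0k, deviation payoff −$73.2k → loss $73.2k.
Total loss = $57.9k + $82.6k + $25.9k + $63.7k + $66.1k + $12.1k + $73.2k = $381.5k.
Because the price is fixed by the runner-up's bid, deviating from your value can only change a good outcome into a bad one — never the reverse.

$381.5k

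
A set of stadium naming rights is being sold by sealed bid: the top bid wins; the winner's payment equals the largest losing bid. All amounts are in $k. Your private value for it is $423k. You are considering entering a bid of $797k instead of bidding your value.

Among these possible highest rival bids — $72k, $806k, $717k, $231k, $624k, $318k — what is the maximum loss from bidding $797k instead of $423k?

$72k: same outcome either way → loss $0k.
$806k: same outcome either way → loss $0k.
$717k: truthful gives $0k, deviation gives −$294k → loss $294k.
$231k: same outcome either way → loss $0k.
$624k: truthful gives $0k, deviation gives −$201k → loss $201k.
$318k: same outcome either way → loss $0k.
Maximum loss: $294k.

$294k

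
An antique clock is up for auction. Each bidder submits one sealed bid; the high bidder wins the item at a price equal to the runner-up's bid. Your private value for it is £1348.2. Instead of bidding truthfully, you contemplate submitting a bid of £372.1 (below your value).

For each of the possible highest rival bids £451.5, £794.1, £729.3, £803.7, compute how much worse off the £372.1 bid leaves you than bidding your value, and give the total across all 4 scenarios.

£2614.2

The deviation costs you only when the competing bid falls strictly between £372.1 and £1348.2; elsewhere both bids give the same outcome.
£451.5: truthful payoff £896.7, deviation payoff £0 → loss £896.7.
£794.1: truthful payoff £554.1, deviation payoff £0 → loss £554.1.
£729.3: truthful payoff £618.9, deviation payoff £0 → loss £618.9.
£803.7: truthful payoff £544.5, deviation payoff £0 → loss £544.5.
Total loss = £896.7 + £554.1 + £618.9 + £544.5 = £2614.2.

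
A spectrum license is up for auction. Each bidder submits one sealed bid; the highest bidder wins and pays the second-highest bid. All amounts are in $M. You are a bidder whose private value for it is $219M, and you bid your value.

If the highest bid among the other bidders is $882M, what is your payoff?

$0M

Your bid $219M is below the highest competing bid $882M, so you lose.
A losing bidder pays nothing and receives nothing: payoff = $0M.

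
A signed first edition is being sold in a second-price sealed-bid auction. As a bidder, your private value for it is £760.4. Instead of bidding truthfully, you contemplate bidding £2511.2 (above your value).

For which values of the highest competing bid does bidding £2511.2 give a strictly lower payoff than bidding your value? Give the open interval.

(£760.4, £2511.2)

If the competing bid is below £760.4, both bids win at the same price — no difference.
If it is above £2511.2, both bids lose — no difference.
If it lies strictly between £760.4 and £2511.2, bidding your value loses (payoff 0) while bidding £2511.2 wins at a price above your value (payoff negative).
So the deviation strictly hurts on the open interval (£760.4, £2511.2).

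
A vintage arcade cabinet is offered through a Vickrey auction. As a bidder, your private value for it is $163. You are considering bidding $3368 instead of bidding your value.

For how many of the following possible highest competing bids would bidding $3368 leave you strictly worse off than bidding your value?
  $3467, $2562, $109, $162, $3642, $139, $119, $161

1

The deviation hurts exactly when the highest competing bid lies strictly between $163 and $3368 — overbidding then wins at a price above your value.
$3467: above both → same outcome either way.
$2562: inside the interval → strictly worse (loss $2399).
$109: below both → same outcome either way.
$162: below both → same outcome either way.
$3642: above both → same outcome either way.
$139: below both → same outcome either way.
$119: below both → same outcome either way.
$161: below both → same outcome either way.
Count: 1.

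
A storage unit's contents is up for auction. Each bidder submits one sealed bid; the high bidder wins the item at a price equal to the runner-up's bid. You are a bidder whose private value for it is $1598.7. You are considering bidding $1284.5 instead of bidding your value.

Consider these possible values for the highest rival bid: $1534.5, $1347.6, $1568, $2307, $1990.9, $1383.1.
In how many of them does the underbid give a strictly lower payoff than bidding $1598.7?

4

The deviation hurts exactly when the highest competing bid lies strictly between $1284.5 and $1598.7 — underbidding then forfeits a profitable win.
$1534.5: inside the interval → strictly worse (loss $64.2).
$1347.6: inside the interval → strictly worse (loss $251.1).
$1568: inside the interval → strictly worse (loss $30.7).
$2307: above both → same outcome either way.
$1990.9: above both → same outcome either way.
$1383.1: inside the interval → strictly worse (loss $215.6).
Count: 4.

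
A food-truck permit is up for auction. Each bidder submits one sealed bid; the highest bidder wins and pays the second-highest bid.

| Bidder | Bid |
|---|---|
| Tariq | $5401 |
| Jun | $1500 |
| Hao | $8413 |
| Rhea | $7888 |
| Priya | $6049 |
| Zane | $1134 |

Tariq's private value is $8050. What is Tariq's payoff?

Highest bid: Hao at $8413, so Hao wins.
Second-highest bid: Rhea at $7888 — that is the price the winner pays.
Tariq did not win, so Tariq pays nothing and receives nothing: payoff $0.

$0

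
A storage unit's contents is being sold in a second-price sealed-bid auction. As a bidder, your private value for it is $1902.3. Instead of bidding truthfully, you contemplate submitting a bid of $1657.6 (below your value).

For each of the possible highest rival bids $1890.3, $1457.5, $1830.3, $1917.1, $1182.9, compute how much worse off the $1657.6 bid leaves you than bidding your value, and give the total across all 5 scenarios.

The deviation costs you only when the competing bid falls strictly between $1657.6 and $1902.3; elsewhere both bids give the same outcome.
$1890.3: truthful payoff $12, deviation payoff $0 → loss $12.
$1457.5: outcomes coincide → loss $0.
$1830.3: truthful payoff $72, deviation payoff $0 → loss $72.
$1917.1: outcomes coincide → loss $0.
$1182.9: outcomes coincide → loss $0.
Total loss = $12 + $72 = $84.

$84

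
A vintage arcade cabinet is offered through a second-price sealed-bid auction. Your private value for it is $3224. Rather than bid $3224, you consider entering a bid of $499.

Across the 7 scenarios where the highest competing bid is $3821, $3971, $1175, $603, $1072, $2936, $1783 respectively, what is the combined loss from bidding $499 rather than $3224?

$8551

The deviation costs you only when the competing bid falls strictly between $499 and $3224; elsewhere both bids give the same outcome.
$3821: outcomes coincide → loss $0.
$3971: outcomes coincide → loss $0.
$1175: truthful payoff $2049, deviation payoff $0 → loss $2049.
$603: truthful payoff $2621, deviation payoff $0 → loss $2621.
$1072: truthful payoff $2152, deviation payoff $0 → loss $2152.
$2936: truthful payoff $288, deviation payoff $0 → loss $288.
$1783: truthful payoff $1441, deviation payoff $0 → loss $1441.
Total loss = $2049 + $2621 + $2152 + $288 + $1441 = $8551.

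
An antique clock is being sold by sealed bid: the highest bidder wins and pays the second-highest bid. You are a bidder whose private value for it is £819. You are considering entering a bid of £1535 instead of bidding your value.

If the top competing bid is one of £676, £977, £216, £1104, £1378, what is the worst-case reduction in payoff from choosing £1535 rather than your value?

£559

£676: same outcome either way → loss £0.
£977: truthful gives £0, deviation gives −£158 → loss £158.
£216: same outcome either way → loss £0.
£1104: truthful gives £0, deviation gives −£285 → loss £285.
£1378: truthful gives £0, deviation gives −£559 → loss £559.
Maximum loss: £559.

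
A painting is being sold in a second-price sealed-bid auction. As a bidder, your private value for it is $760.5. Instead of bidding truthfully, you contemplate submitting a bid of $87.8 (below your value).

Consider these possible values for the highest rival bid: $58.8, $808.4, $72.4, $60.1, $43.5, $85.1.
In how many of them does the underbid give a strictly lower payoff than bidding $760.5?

0

The deviation hurts exactly when the highest competing bid lies strictly between $87.8 and $760.5 — underbidding then forfeits a profitable win.
$58.8: below both → same outcome either way.
$808.4: above both → same outcome either way.
$72.4: below both → same outcome either way.
$60.1: below both → same outcome either way.
$43.5: below both → same outcome either way.
$85.1: below both → same outcome either way.
Count: 0.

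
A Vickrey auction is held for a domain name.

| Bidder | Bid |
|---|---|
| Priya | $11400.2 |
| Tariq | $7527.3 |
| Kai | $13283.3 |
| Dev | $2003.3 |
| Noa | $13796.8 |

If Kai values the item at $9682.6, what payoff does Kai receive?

$0

Highest bid: Noa at $13796.8, so Noa wins.
Second-highest bid: Kai at $13283.3 — that is the price the winner pays.
Kai did not win, so Kai pays nothing and receives nothing: payoff $0.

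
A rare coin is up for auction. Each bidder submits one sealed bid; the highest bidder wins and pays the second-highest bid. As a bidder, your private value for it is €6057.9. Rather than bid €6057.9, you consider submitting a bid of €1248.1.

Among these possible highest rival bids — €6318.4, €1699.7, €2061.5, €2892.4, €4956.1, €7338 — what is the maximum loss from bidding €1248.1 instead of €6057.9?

€4358.2

€6318.4: same outcome either way → loss €0.
€1699.7: truthful gives €4358.2, deviation gives €0 → loss €4358.2.
€2061.5: truthful gives €3996.4, deviation gives €0 → loss €3996.4.
€2892.4: truthful gives €3165.5, deviation gives €0 → loss €3165.5.
€4956.1: truthful gives €1101.8, deviation gives €0 → loss €1101.8.
€7338: same outcome either way → loss €0.
Maximum loss: €4358.2.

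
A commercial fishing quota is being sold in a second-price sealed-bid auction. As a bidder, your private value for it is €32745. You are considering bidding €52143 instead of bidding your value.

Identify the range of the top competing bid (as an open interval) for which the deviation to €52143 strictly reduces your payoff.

If the competing bid is below €32745, both bids win at the same price — no difference.
If it is above €52143, both bids lose — no difference.
If it lies strictly between €32745 and €52143, bidding your value loses (payoff 0) while bidding €52143 wins at a price above your value (payoff negative).
So the deviation strictly hurts on the open interval (€32745, €52143).
Truthful bidding weakly dominates here: raising your bid can only win items priced above your value, and lowering it can only forfeit items priced below.

(€32745, €52143)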